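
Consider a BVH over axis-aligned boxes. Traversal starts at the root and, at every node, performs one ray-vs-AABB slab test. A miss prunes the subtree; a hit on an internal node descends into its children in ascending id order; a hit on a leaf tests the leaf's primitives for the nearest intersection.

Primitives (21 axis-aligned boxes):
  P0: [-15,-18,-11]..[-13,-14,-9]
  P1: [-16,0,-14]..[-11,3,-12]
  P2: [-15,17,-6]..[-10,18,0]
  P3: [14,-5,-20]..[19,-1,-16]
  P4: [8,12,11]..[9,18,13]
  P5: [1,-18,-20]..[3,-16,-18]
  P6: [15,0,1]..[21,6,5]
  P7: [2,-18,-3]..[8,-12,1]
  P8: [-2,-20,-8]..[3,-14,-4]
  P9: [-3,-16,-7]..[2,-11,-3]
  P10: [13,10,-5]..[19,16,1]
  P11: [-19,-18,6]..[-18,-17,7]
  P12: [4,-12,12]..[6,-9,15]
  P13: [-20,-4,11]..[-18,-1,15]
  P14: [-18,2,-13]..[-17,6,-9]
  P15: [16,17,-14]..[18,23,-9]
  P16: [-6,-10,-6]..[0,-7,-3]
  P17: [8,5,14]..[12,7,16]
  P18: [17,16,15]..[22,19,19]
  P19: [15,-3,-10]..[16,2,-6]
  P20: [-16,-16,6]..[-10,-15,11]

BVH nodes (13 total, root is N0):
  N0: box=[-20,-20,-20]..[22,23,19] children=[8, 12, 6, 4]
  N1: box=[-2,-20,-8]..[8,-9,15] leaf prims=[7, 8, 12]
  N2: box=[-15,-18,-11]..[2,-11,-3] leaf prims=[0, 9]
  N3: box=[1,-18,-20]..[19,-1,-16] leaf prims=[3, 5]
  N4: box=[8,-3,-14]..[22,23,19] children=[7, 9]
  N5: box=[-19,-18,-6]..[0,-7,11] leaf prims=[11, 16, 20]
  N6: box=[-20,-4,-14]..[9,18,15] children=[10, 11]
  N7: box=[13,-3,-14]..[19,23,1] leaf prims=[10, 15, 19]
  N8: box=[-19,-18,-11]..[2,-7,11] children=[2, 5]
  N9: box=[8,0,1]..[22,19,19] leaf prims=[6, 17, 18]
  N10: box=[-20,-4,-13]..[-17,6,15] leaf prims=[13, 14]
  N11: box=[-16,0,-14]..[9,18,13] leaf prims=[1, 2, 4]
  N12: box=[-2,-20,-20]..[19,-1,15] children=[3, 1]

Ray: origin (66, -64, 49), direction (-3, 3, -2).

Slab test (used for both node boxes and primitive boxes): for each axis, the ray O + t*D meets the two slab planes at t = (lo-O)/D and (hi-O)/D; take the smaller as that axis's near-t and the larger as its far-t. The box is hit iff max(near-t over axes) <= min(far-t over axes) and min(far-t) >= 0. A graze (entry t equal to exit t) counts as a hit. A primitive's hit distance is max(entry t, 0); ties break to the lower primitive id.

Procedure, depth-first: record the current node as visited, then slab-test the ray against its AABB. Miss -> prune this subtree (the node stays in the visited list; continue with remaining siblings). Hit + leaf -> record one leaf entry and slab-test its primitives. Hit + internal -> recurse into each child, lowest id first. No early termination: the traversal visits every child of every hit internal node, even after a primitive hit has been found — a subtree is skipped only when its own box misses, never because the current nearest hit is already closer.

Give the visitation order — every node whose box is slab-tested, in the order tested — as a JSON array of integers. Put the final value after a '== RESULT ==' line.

Walk:
N0 x:[44/3,86/3] y:[44/3,29] z:[15,69/2] -> hit [15,86/3], descend [4, 6, 8, 12]
  N4 x:[44/3,58/3] y:[61/3,29] z:[15,63/2] -> miss, prune
  N6 x:[19,86/3] y:[20,82/3] z:[17,63/2] -> hit [20,82/3], descend [10, 11]
    N10 x:[83/3,86/3] y:[20,70/3] z:[17,31] -> miss, prune
    N11 x:[19,82/3] y:[64/3,82/3] z:[18,63/2] -> hit [64/3,82/3] leaf, test {P1(miss), P2@t=27, P4(miss)}
  N8 x:[64/3,85/3] y:[46/3,19] z:[19,30] -> miss, prune
  N12 x:[47/3,68/3] y:[44/3,21] z:[17,69/2] -> hit [17,21], descend [1, 3]
    N1 x:[58/3,68/3] y:[44/3,55/3] z:[17,57/2] -> miss, prune
    N3 x:[47/3,65/3] y:[46/3,21] z:[65/2,69/2] -> miss, prune

9 AABB tests over nodes [0, 4, 6, 10, 11, 8, 12, 1, 3]; 1 leaf entered; closest P2.

== RESULT ==
[0, 4, 6, 10, 11, 8, 12, 1, 3]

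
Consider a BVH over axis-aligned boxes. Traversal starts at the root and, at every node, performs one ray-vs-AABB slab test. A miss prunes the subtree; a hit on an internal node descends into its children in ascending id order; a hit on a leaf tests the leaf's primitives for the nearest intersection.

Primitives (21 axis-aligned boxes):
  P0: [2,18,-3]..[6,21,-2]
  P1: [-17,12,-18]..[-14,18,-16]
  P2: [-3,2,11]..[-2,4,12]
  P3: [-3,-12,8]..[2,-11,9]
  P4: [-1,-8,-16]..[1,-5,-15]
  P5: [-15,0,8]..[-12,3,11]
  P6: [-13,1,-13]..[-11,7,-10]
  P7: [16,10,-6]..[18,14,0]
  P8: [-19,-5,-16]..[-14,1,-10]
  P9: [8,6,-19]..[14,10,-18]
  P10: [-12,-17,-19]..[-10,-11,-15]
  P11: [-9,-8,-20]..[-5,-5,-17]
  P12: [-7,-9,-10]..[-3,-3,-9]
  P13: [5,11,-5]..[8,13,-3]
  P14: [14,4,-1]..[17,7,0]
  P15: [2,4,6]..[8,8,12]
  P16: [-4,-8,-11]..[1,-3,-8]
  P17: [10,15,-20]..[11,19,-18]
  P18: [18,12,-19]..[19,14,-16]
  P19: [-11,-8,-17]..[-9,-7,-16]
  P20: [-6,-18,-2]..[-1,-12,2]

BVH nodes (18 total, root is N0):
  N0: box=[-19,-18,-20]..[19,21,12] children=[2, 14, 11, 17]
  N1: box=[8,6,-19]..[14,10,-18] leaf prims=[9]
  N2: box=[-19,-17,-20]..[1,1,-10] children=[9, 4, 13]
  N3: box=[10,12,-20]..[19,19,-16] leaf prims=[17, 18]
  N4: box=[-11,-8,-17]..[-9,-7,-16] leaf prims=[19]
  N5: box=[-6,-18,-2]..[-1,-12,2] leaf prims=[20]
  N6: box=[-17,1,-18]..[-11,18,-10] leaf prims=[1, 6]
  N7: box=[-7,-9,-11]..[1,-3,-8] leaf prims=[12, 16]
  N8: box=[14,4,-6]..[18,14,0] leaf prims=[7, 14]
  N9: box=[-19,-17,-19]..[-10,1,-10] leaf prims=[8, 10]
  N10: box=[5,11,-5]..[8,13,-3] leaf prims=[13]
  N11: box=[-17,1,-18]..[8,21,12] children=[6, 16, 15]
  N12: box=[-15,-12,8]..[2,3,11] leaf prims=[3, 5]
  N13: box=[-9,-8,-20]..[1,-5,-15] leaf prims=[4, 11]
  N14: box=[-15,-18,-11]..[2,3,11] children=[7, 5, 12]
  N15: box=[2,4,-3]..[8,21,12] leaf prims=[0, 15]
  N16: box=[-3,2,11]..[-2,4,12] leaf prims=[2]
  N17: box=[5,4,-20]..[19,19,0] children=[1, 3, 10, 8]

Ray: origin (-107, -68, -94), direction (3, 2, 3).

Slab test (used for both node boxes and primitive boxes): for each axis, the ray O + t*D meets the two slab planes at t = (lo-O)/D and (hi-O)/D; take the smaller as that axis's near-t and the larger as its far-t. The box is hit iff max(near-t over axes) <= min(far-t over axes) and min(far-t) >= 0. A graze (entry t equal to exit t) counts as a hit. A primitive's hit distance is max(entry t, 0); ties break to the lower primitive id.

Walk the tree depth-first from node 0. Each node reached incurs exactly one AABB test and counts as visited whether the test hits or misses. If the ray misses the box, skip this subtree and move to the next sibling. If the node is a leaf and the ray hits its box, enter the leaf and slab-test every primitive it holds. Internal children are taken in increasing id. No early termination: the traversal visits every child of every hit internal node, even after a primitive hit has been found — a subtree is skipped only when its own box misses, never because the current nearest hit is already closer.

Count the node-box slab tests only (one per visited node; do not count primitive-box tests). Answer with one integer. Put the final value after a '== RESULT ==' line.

Traverse from the root:
N0 x:[88/3,42] y:[25,89/2] z:[74/3,106/3] -> hit [88/3,106/3], descend [2, 11, 14, 17]
  N2 x:[88/3,36] y:[51/2,69/2] z:[74/3,28] -> miss, prune
  N11 x:[30,115/3] y:[69/2,89/2] z:[76/3,106/3] -> hit [69/2,106/3], descend [6, 15, 16]
    N6 x:[30,32] y:[69/2,43] z:[76/3,28] -> miss, prune
    N15 x:[109/3,115/3] y:[36,89/2] z:[91/3,106/3] -> miss, prune
    N16 x:[104/3,35] y:[35,36] z:[35,106/3] -> hit [35,35] leaf, test {P2@t=35}
  N14 x:[92/3,109/3] y:[25,71/2] z:[83/3,35] -> hit [92/3,35], descend [5, 7, 12]
    N5 x:[101/3,106/3] y:[25,28] z:[92/3,32] -> miss, prune
    N7 x:[100/3,36] y:[59/2,65/2] z:[83/3,86/3] -> miss, prune
    N12 x:[92/3,109/3] y:[28,71/2] z:[34,35] -> hit [34,35] leaf, test {P3(miss), P5(miss)}
  N17 x:[112/3,42] y:[36,87/2] z:[74/3,94/3] -> miss, prune

Summary -> nodes [0, 2, 11, 6, 15, 16, 14, 5, 7, 12, 17]; box-tests=11; leaf-entries=2; first=P2

== RESULT ==
11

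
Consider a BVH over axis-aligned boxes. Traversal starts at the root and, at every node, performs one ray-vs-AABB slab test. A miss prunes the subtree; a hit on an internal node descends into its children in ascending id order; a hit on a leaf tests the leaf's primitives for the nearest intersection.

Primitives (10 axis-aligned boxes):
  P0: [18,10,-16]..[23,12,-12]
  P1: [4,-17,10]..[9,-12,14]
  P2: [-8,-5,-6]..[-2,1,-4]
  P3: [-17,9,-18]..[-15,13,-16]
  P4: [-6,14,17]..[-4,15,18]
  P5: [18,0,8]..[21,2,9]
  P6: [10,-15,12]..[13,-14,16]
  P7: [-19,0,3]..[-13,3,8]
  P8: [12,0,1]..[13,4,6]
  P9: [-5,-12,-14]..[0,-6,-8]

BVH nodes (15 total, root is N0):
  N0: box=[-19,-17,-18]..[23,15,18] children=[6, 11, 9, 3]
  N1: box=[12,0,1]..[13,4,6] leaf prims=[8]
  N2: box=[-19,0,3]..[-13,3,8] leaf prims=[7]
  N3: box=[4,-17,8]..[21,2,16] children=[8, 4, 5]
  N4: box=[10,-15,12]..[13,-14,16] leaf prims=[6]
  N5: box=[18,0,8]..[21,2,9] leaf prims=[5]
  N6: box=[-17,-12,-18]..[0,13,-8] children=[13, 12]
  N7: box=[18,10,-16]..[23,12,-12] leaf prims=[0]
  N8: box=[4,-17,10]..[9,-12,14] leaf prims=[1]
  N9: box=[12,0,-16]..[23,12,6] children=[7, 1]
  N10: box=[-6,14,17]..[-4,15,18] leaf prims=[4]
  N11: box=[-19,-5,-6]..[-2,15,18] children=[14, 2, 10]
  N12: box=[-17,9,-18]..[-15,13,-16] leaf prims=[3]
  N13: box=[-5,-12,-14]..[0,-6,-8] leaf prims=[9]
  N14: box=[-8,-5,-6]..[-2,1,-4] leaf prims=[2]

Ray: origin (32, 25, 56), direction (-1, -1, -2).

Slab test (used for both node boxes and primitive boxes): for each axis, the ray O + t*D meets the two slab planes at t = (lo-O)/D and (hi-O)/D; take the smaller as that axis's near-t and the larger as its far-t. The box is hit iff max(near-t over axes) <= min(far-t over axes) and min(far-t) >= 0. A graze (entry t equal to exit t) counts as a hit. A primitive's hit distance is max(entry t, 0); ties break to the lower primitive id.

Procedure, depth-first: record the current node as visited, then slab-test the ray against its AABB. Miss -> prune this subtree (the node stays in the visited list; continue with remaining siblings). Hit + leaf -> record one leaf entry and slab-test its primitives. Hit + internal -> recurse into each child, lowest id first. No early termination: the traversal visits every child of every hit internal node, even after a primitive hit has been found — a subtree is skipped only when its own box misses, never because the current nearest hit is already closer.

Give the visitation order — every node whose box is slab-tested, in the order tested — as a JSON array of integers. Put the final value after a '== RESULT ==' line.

Trace the traversal:
N0 x:[9,51] y:[10,42] z:[19,37] -> hit [19,37], descend [3, 6, 9, 11]
  N3 x:[11,28] y:[23,42] z:[20,24] -> hit [23,24], descend [4, 5, 8]
    N4 x:[19,22] y:[39,40] z:[20,22] -> miss, prune
    N5 x:[11,14] y:[23,25] z:[47/2,24] -> miss, prune
    N8 x:[23,28] y:[37,42] z:[21,23] -> miss, prune
  N6 x:[32,49] y:[12,37] z:[32,37] -> hit [32,37], descend [12, 13]
    N12 x:[47,49] y:[12,16] z:[36,37] -> miss, prune
    N13 x:[32,37] y:[31,37] z:[32,35] -> hit [32,35] leaf, test {P9@t=32}
  N9 x:[9,20] y:[13,25] z:[25,36] -> miss, prune
  N11 x:[34,51] y:[10,30] z:[19,31] -> miss, prune

10 AABB tests over nodes [0, 3, 4, 5, 8, 6, 12, 13, 9, 11]; 1 leaf entered; closest P9.

== RESULT ==
[0, 3, 4, 5, 8, 6, 12, 13, 9, 11]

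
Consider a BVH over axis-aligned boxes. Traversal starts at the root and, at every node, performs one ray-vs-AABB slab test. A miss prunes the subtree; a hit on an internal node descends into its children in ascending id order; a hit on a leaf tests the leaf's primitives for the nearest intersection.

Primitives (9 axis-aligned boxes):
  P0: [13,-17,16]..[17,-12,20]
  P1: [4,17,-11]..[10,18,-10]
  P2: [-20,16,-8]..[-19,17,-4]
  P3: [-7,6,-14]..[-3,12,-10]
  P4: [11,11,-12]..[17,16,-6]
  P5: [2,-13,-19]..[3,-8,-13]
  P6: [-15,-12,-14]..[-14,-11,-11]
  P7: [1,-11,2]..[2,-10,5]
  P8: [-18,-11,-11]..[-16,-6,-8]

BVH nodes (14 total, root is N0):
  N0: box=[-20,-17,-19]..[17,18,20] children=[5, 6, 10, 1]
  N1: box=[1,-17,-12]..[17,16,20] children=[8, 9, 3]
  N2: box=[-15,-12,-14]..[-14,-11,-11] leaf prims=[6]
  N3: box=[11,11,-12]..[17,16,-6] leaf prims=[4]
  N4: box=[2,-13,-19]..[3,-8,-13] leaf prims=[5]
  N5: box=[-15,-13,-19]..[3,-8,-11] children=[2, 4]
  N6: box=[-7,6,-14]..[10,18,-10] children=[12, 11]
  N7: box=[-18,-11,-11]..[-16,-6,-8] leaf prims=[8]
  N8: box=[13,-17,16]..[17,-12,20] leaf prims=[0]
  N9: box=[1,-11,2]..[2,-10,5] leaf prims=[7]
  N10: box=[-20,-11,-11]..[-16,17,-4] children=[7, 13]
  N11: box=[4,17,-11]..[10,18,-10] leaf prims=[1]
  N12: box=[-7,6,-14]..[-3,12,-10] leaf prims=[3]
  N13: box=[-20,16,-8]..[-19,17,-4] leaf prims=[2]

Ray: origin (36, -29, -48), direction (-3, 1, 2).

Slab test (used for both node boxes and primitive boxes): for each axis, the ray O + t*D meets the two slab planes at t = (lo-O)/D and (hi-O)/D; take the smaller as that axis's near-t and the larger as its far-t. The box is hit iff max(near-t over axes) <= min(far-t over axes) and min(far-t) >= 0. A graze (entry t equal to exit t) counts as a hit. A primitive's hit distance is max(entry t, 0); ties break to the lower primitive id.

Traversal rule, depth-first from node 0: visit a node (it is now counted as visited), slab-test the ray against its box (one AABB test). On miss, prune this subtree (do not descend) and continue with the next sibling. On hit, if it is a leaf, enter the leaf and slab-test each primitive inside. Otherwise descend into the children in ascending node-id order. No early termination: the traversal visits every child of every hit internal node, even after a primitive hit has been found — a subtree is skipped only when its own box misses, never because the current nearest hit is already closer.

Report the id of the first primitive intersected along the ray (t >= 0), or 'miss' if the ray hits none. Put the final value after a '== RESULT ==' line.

Trace the traversal:
N0 x:[19/3,56/3] y:[12,47] z:[29/2,34] -> hit [29/2,56/3], descend [1, 5, 6, 10]
  N1 x:[19/3,35/3] y:[12,45] z:[18,34] -> miss, prune
  N5 x:[11,17] y:[16,21] z:[29/2,37/2] -> hit [16,17], descend [2, 4]
    N2 x:[50/3,17] y:[17,18] z:[17,37/2] -> hit [17,17] leaf, test {P6@t=17}
    N4 x:[11,34/3] y:[16,21] z:[29/2,35/2] -> miss, prune
  N6 x:[26/3,43/3] y:[35,47] z:[17,19] -> miss, prune
  N10 x:[52/3,56/3] y:[18,46] z:[37/2,22] -> hit [37/2,56/3], descend [7, 13]
    N7 x:[52/3,18] y:[18,23] z:[37/2,20] -> miss, prune
    N13 x:[55/3,56/3] y:[45,46] z:[20,22] -> miss, prune

Visited [0, 1, 5, 2, 4, 6, 10, 7, 13]. Tests: 9 box, 1 leaf. Nearest: P6.

== RESULT ==
6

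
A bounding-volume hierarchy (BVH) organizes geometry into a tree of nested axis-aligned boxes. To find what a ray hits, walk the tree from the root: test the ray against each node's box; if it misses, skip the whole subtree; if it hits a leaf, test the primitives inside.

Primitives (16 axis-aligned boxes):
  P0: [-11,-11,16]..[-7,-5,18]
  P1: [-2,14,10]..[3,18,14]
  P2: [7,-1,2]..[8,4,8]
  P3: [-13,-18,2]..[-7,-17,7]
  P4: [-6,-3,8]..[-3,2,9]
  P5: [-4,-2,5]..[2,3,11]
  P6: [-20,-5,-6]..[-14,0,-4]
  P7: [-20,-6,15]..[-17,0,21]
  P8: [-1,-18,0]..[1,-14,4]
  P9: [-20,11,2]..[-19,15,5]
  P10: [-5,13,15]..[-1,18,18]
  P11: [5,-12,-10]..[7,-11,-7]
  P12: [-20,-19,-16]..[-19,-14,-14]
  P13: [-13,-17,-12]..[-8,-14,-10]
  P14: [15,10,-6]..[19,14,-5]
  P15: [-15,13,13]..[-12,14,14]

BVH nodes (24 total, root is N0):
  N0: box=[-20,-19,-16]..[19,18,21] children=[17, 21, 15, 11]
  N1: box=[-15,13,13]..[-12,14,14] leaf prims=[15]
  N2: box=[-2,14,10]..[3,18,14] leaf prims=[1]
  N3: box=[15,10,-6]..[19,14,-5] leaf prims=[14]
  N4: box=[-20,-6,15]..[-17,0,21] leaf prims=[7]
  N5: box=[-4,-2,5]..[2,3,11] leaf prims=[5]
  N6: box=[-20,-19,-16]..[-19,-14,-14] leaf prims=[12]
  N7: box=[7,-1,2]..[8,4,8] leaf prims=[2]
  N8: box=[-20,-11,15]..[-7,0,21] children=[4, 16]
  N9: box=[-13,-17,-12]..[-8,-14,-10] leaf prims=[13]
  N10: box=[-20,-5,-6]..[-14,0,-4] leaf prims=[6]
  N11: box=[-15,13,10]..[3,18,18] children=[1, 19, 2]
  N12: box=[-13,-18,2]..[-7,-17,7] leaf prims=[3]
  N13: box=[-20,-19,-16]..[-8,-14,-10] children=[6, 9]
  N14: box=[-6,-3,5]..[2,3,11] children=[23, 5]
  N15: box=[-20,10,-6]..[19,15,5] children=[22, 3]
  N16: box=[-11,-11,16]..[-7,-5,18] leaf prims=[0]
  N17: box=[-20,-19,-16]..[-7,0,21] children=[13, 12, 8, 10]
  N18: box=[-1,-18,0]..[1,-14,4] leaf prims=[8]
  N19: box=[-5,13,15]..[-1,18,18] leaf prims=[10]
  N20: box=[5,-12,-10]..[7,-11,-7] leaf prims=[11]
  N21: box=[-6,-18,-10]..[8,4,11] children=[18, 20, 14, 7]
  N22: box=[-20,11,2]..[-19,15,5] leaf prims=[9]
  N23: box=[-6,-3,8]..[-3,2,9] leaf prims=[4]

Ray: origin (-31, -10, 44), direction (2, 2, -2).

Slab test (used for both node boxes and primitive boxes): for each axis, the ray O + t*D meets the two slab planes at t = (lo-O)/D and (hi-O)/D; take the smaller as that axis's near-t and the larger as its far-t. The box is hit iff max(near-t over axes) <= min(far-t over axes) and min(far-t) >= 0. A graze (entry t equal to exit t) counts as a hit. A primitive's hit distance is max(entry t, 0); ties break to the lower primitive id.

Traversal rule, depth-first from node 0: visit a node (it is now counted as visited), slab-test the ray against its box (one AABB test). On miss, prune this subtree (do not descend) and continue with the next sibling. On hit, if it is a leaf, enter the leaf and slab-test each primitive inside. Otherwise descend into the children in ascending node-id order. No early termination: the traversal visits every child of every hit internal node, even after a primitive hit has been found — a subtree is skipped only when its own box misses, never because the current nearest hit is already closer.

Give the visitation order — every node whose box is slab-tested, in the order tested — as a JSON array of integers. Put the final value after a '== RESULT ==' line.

Trace the traversal:
N0 x:[11/2,25] y:[-9/2,14] z:[23/2,30] -> hit [23/2,14], descend [11, 15, 17, 21]
  N11 x:[8,17] y:[23/2,14] z:[13,17] -> hit [13,14], descend [1, 2, 19]
    N1 x:[8,19/2] y:[23/2,12] z:[15,31/2] -> miss, prune
    N2 x:[29/2,17] y:[12,14] z:[15,17] -> miss, prune
    N19 x:[13,15] y:[23/2,14] z:[13,29/2] -> hit [13,14] leaf, test {P10@t=13}
  N15 x:[11/2,25] y:[10,25/2] z:[39/2,25] -> miss, prune
  N17 x:[11/2,12] y:[-9/2,5] z:[23/2,30] -> miss, prune
  N21 x:[25/2,39/2] y:[-4,7] z:[33/2,27] -> miss, prune

order=[0, 11, 1, 2, 19, 15, 17, 21]  |boxes|=8  |leaves|=1  hit=P10

== RESULT ==
[0, 11, 1, 2, 19, 15, 17, 21]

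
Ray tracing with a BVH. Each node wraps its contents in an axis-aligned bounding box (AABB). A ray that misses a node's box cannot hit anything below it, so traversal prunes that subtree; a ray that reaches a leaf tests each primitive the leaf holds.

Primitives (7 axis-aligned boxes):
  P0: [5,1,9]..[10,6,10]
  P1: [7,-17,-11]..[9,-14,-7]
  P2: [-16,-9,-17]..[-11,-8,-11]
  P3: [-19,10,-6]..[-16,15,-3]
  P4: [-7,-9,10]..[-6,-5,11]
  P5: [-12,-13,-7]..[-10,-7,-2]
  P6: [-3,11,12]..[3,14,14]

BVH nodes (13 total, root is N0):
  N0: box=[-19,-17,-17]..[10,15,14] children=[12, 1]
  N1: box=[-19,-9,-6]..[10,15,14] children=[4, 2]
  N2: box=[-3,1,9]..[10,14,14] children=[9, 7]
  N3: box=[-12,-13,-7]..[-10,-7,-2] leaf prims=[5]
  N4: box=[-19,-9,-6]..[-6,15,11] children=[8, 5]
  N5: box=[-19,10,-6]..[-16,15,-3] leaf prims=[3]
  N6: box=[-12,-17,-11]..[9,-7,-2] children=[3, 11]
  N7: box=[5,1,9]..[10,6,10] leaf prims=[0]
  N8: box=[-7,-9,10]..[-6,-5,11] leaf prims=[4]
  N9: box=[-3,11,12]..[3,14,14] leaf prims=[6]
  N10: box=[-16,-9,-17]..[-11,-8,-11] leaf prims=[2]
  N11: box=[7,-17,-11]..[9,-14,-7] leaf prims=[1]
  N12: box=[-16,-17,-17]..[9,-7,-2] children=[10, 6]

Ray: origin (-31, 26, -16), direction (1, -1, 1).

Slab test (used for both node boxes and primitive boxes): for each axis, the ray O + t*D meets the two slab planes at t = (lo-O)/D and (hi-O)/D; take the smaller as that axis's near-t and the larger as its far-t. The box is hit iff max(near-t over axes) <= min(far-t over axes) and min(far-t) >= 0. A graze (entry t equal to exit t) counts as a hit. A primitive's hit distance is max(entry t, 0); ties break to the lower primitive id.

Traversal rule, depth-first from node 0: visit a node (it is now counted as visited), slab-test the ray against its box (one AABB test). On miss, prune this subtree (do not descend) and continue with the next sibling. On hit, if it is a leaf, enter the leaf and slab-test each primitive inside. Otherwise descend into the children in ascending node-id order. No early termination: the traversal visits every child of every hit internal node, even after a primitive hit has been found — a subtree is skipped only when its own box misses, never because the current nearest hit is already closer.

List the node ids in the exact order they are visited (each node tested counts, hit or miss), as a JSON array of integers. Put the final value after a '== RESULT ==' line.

Trace the traversal:
N0 x:[12,41] y:[11,43] z:[-1,30] -> hit [12,30], descend [1, 12]
  N1 x:[12,41] y:[11,35] z:[10,30] -> hit [12,30], descend [2, 4]
    N2 x:[28,41] y:[12,25] z:[25,30] -> miss, prune
    N4 x:[12,25] y:[11,35] z:[10,27] -> hit [12,25], descend [5, 8]
      N5 x:[12,15] y:[11,16] z:[10,13] -> hit [12,13] leaf, test {P3@t=12}
      N8 x:[24,25] y:[31,35] z:[26,27] -> miss, prune
  N12 x:[15,40] y:[33,43] z:[-1,14] -> miss, prune

Visited [0, 1, 2, 4, 5, 8, 12]. Tests: 7 box, 1 leaf. Nearest: P3.

== RESULT ==
[0, 1, 2, 4, 5, 8, 12]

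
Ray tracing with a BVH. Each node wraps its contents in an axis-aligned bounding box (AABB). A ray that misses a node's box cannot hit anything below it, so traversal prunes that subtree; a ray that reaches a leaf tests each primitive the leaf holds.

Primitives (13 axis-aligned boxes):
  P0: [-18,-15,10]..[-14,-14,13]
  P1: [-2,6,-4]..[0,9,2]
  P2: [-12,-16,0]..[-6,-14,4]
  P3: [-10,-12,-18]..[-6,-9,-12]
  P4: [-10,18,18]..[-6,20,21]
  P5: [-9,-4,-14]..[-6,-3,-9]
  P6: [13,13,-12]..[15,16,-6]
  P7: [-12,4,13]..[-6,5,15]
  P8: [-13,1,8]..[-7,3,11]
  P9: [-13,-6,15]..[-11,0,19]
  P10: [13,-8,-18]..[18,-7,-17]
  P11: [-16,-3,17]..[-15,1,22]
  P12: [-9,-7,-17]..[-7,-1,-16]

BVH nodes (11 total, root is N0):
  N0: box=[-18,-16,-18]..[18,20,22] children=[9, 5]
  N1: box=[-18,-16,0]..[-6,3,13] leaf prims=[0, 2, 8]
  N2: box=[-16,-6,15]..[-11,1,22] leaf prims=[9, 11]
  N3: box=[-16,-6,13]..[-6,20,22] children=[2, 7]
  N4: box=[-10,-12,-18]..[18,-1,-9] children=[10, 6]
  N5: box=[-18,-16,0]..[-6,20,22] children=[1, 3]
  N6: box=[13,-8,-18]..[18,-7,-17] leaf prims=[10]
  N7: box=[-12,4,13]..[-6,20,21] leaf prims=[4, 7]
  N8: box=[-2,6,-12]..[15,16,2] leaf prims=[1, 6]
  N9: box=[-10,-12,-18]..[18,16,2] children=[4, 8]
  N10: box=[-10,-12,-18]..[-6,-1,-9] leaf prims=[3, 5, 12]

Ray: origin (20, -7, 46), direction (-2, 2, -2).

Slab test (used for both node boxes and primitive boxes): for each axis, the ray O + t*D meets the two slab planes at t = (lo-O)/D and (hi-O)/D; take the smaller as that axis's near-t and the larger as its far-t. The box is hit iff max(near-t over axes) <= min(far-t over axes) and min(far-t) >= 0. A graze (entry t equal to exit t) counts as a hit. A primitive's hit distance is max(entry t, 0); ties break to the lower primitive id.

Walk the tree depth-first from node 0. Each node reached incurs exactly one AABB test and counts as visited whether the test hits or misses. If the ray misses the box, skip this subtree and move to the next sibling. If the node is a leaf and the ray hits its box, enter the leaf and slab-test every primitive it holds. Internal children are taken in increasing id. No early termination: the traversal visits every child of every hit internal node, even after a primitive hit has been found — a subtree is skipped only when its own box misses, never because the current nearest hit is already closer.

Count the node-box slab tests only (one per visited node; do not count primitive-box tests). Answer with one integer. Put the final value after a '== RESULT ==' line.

Trace the traversal:
N0 x:[1,19] y:[-9/2,27/2] z:[12,32] -> hit [12,27/2], descend [5, 9]
  N5 x:[13,19] y:[-9/2,27/2] z:[12,23] -> hit [13,27/2], descend [1, 3]
    N1 x:[13,19] y:[-9/2,5] z:[33/2,23] -> miss, prune
    N3 x:[13,18] y:[1/2,27/2] z:[12,33/2] -> hit [13,27/2], descend [2, 7]
      N2 x:[31/2,18] y:[1/2,4] z:[12,31/2] -> miss, prune
      N7 x:[13,16] y:[11/2,27/2] z:[25/2,33/2] -> hit [13,27/2] leaf, test {P4@t=13, P7(miss)}
  N9 x:[1,15] y:[-5/2,23/2] z:[22,32] -> miss, prune

order=[0, 5, 1, 3, 2, 7, 9]  |boxes|=7  |leaves|=1  hit=P4

== RESULT ==
7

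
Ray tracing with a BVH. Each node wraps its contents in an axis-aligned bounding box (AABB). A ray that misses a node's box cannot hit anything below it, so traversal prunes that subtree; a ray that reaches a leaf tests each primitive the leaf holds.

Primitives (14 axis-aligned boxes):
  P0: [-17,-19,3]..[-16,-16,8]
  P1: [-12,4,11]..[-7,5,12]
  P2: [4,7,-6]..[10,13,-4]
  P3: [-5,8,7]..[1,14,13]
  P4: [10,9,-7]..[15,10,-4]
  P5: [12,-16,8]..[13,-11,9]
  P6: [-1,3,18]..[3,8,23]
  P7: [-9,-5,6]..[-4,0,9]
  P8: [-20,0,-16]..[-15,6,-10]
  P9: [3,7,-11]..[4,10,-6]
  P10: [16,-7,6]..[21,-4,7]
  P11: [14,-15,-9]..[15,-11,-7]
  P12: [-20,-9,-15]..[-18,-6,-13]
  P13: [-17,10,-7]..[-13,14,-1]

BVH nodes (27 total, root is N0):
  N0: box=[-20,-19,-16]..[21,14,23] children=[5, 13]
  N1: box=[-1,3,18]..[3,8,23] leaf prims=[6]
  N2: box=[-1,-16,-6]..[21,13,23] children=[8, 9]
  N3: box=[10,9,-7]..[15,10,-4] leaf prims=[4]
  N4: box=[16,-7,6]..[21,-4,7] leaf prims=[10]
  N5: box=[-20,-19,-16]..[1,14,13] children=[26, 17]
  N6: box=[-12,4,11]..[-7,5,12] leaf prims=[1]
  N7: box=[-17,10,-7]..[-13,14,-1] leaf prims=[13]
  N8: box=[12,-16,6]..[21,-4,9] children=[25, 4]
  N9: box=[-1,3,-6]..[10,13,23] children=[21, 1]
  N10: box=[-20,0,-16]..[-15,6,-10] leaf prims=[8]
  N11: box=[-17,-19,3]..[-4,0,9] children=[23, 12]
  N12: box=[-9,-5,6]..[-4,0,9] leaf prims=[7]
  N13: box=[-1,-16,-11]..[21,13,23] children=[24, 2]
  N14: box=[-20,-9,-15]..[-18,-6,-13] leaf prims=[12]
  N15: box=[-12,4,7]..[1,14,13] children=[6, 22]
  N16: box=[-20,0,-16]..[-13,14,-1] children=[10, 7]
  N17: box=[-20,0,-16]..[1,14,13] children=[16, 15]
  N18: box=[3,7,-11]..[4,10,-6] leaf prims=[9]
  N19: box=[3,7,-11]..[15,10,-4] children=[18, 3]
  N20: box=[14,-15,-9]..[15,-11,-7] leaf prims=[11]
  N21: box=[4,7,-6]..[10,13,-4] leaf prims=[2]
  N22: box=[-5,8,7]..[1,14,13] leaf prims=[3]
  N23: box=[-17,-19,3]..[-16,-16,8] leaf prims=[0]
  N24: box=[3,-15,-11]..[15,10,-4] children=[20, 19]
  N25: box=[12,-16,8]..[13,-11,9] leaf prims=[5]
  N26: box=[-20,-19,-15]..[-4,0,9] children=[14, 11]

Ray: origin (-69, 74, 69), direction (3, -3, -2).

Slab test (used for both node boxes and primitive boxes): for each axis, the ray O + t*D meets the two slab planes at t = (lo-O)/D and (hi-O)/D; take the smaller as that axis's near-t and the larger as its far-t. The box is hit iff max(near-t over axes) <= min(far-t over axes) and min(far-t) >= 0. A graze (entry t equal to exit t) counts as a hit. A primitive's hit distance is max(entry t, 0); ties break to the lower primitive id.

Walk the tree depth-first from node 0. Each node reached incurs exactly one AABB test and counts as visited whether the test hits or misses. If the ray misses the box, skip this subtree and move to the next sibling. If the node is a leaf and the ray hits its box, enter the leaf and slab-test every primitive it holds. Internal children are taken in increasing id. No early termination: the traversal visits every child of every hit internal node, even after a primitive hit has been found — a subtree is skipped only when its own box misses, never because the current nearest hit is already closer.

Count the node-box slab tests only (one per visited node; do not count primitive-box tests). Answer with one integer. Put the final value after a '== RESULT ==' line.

Walk:
N0 x:[49/3,30] y:[20,31] z:[23,85/2] -> hit [23,30], descend [5, 13]
  N5 x:[49/3,70/3] y:[20,31] z:[28,85/2] -> miss, prune
  N13 x:[68/3,30] y:[61/3,30] z:[23,40] -> hit [23,30], descend [2, 24]
    N2 x:[68/3,30] y:[61/3,30] z:[23,75/2] -> hit [23,30], descend [8, 9]
      N8 x:[27,30] y:[26,30] z:[30,63/2] -> hit [30,30], descend [4, 25]
        N4 x:[85/3,30] y:[26,27] z:[31,63/2] -> miss, prune
        N25 x:[27,82/3] y:[85/3,30] z:[30,61/2] -> miss, prune
      N9 x:[68/3,79/3] y:[61/3,71/3] z:[23,75/2] -> hit [23,71/3], descend [1, 21]
        N1 x:[68/3,24] y:[22,71/3] z:[23,51/2] -> hit [23,71/3] leaf, test {P6@t=23}
        N21 x:[73/3,79/3] y:[61/3,67/3] z:[73/2,75/2] -> miss, prune
    N24 x:[24,28] y:[64/3,89/3] z:[73/2,40] -> miss, prune

11 AABB tests over nodes [0, 5, 13, 2, 8, 4, 25, 9, 1, 21, 24]; 1 leaf entered; closest P6.

== RESULT ==
11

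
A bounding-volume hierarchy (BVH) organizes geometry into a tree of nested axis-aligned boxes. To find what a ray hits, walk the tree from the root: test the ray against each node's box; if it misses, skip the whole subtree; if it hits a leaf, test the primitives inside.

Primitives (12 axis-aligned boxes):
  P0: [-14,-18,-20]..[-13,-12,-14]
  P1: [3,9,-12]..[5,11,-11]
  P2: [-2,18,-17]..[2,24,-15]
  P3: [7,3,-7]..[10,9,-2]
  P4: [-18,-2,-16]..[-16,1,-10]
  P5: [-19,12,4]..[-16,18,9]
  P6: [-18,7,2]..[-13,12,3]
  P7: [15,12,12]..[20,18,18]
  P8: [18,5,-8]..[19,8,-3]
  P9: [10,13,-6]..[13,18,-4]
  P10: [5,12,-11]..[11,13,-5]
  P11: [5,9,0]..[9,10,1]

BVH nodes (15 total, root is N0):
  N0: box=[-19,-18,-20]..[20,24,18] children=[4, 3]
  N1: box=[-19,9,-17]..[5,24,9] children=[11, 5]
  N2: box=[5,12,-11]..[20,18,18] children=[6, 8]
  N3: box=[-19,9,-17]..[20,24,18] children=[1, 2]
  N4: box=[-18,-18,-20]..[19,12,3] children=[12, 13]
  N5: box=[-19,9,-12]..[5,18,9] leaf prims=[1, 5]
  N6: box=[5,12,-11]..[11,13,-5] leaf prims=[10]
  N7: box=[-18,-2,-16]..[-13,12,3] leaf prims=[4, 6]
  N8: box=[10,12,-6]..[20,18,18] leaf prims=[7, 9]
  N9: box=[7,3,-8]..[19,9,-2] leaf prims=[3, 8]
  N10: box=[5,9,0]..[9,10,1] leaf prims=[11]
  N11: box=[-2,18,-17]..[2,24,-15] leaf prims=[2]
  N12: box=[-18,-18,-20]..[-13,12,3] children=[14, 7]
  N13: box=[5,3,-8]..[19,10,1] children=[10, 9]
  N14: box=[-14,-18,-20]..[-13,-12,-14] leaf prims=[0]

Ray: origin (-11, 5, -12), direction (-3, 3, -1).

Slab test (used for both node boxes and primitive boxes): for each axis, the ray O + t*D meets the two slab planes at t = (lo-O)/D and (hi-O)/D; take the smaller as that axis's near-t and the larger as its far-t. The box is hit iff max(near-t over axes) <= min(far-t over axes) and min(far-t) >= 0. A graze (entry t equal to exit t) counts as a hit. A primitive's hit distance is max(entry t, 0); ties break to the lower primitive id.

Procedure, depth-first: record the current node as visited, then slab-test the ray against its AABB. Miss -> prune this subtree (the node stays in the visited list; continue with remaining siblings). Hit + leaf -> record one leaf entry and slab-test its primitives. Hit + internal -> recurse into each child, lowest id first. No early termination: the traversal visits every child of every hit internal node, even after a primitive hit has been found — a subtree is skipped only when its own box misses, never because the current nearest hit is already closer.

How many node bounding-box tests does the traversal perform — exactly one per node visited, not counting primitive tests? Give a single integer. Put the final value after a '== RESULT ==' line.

Traverse from the root:
N0 x:[-31/3,8/3] y:[-23/3,19/3] z:[-30,8] -> hit [-23/3,8/3], descend [3, 4]
  N3 x:[-31/3,8/3] y:[4/3,19/3] z:[-30,5] -> hit [4/3,8/3], descend [1, 2]
    N1 x:[-16/3,8/3] y:[4/3,19/3] z:[-21,5] -> hit [4/3,8/3], descend [5, 11]
      N5 x:[-16/3,8/3] y:[4/3,13/3] z:[-21,0] -> miss, prune
      N11 x:[-13/3,-3] y:[13/3,19/3] z:[3,5] -> miss, prune
    N2 x:[-31/3,-16/3] y:[7/3,13/3] z:[-30,-1] -> miss, prune
  N4 x:[-10,7/3] y:[-23/3,7/3] z:[-15,8] -> hit [-23/3,7/3], descend [12, 13]
    N12 x:[2/3,7/3] y:[-23/3,7/3] z:[-15,8] -> hit [2/3,7/3], descend [7, 14]
      N7 x:[2/3,7/3] y:[-7/3,7/3] z:[-15,4] -> hit [2/3,7/3] leaf, test {P4(miss), P6(miss)}
      N14 x:[2/3,1] y:[-23/3,-17/3] z:[2,8] -> miss, prune
    N13 x:[-10,-16/3] y:[-2/3,5/3] z:[-13,-4] -> miss, prune

Visited [0, 3, 1, 5, 11, 2, 4, 12, 7, 14, 13]. Tests: 11 box, 1 leaf. Nearest: miss.

== RESULT ==
11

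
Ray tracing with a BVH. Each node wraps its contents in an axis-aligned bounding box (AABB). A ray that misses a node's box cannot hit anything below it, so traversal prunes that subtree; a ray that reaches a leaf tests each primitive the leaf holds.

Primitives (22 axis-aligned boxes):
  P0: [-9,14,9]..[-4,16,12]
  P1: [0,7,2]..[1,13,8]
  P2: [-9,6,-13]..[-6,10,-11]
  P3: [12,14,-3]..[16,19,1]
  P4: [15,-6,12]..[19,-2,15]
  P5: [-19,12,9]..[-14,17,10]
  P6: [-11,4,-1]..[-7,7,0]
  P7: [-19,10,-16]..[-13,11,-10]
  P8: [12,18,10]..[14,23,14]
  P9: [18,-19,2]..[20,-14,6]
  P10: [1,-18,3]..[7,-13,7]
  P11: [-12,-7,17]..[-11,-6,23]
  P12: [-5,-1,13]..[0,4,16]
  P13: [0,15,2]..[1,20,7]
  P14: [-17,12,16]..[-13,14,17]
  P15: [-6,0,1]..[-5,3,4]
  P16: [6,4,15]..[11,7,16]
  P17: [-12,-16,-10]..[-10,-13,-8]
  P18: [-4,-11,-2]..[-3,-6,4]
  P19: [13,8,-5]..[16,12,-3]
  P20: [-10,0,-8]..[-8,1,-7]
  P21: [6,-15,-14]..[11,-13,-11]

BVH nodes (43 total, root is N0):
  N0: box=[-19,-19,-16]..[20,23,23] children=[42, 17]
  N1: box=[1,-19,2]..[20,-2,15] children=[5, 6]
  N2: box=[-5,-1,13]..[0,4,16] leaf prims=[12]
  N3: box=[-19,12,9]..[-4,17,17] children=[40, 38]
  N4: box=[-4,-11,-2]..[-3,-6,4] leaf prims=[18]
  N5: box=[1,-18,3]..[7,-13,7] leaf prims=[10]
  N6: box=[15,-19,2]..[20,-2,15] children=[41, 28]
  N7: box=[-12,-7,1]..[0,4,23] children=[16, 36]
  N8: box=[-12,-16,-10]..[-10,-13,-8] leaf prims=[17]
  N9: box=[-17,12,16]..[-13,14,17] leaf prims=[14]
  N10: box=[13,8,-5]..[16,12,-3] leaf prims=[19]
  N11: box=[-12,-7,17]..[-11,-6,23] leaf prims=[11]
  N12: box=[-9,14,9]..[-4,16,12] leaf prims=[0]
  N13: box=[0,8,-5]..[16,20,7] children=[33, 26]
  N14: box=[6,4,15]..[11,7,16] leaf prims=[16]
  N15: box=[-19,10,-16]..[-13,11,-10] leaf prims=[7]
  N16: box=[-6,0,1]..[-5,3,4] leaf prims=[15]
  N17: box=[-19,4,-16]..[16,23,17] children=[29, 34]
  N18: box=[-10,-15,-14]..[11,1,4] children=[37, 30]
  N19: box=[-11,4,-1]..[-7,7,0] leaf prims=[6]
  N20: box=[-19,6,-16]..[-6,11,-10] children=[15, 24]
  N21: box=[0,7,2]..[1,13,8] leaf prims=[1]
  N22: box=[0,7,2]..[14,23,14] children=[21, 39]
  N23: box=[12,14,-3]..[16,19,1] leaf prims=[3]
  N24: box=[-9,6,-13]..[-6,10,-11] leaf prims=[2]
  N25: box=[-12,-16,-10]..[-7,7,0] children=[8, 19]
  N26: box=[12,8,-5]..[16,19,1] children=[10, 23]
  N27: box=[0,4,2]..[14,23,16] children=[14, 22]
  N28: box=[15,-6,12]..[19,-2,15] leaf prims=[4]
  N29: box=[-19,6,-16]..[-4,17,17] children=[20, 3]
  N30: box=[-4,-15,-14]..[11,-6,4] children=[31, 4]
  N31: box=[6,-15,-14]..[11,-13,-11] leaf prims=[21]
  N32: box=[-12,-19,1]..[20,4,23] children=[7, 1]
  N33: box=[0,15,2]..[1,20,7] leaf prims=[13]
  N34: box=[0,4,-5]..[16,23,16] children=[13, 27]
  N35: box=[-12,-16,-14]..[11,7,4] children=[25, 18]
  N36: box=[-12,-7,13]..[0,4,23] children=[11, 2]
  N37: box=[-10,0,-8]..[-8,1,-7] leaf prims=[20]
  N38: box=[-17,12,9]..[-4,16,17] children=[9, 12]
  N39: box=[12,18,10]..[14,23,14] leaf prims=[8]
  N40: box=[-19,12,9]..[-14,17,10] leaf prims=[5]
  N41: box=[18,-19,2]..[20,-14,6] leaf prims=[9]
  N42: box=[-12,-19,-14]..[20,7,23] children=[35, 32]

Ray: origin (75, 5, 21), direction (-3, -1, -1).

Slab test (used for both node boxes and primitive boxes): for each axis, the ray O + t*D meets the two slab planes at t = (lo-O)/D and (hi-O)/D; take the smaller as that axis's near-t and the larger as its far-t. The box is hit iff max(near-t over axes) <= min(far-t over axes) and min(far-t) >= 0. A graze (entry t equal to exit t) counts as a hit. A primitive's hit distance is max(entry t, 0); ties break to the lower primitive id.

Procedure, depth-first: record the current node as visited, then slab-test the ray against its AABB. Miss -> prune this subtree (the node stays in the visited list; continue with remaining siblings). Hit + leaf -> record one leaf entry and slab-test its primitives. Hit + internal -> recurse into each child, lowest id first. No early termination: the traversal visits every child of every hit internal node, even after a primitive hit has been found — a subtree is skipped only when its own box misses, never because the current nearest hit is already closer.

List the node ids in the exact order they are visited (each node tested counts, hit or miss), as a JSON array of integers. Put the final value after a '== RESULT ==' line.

Traverse from the root:
N0 x:[55/3,94/3] y:[-18,24] z:[-2,37] -> hit [55/3,24], descend [17, 42]
  N17 x:[59/3,94/3] y:[-18,1] z:[4,37] -> miss, prune
  N42 x:[55/3,29] y:[-2,24] z:[-2,35] -> hit [55/3,24], descend [32, 35]
    N32 x:[55/3,29] y:[1,24] z:[-2,20] -> hit [55/3,20], descend [1, 7]
      N1 x:[55/3,74/3] y:[7,24] z:[6,19] -> hit [55/3,19], descend [5, 6]
        N5 x:[68/3,74/3] y:[18,23] z:[14,18] -> miss, prune
        N6 x:[55/3,20] y:[7,24] z:[6,19] -> hit [55/3,19], descend [28, 41]
          N28 x:[56/3,20] y:[7,11] z:[6,9] -> miss, prune
          N41 x:[55/3,19] y:[19,24] z:[15,19] -> hit [19,19] leaf, test {P9@t=19}
      N7 x:[25,29] y:[1,12] z:[-2,20] -> miss, prune
    N35 x:[64/3,29] y:[-2,21] z:[17,35] -> miss, prune

order=[0, 17, 42, 32, 1, 5, 6, 28, 41, 7, 35]  |boxes|=11  |leaves|=1  hit=P9

== RESULT ==
[0, 17, 42, 32, 1, 5, 6, 28, 41, 7, 35]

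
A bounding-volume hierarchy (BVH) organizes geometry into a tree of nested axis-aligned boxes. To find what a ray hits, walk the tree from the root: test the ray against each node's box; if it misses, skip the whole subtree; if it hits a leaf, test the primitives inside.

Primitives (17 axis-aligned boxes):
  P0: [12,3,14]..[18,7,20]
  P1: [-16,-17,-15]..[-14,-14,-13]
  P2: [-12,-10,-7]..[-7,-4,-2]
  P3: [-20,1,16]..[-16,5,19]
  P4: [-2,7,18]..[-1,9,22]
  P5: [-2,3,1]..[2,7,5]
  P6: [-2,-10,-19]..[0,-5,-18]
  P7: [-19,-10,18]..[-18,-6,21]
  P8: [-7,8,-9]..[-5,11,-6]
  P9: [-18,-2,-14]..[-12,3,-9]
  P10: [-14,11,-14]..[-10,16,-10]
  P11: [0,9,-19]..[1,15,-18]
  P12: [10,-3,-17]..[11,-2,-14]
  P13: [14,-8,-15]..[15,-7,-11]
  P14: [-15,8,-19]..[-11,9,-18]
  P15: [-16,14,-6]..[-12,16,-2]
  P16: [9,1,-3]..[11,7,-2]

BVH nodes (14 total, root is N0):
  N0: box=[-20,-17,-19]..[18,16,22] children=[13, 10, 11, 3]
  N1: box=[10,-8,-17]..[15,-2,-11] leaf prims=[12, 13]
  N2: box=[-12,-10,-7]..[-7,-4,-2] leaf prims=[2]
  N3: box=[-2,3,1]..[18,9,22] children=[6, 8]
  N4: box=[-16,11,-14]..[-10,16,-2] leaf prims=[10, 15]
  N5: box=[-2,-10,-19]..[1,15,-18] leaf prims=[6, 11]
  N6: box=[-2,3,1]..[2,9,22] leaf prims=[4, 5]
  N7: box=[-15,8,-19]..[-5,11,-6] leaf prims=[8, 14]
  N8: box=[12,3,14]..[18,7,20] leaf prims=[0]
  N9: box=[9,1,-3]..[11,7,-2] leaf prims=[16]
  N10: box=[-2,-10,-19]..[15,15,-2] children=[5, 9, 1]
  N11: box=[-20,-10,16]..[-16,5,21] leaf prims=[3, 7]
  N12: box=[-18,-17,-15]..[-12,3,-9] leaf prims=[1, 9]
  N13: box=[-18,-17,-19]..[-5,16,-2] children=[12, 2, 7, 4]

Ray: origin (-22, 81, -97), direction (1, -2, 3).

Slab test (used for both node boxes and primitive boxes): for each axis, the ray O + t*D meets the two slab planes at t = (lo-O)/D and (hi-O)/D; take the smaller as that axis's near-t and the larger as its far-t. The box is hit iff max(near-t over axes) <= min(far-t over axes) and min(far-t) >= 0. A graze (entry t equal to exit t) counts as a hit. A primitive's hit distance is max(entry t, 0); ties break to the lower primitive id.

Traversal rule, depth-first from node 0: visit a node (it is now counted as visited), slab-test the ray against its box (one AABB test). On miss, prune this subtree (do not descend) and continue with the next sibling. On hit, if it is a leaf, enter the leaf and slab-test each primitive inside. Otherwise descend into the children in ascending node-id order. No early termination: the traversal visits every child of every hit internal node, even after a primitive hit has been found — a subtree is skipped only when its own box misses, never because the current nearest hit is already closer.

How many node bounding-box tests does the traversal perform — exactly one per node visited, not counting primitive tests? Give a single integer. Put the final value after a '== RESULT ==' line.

Traverse from the root:
N0 x:[2,40] y:[65/2,49] z:[26,119/3] -> hit [65/2,119/3], descend [3, 10, 11, 13]
  N3 x:[20,40] y:[36,39] z:[98/3,119/3] -> hit [36,39], descend [6, 8]
    N6 x:[20,24] y:[36,39] z:[98/3,119/3] -> miss, prune
    N8 x:[34,40] y:[37,39] z:[37,39] -> hit [37,39] leaf, test {P0@t=37}
  N10 x:[20,37] y:[33,91/2] z:[26,95/3] -> miss, prune
  N11 x:[2,6] y:[38,91/2] z:[113/3,118/3] -> miss, prune
  N13 x:[4,17] y:[65/2,49] z:[26,95/3] -> miss, prune

7 AABB tests over nodes [0, 3, 6, 8, 10, 11, 13]; 1 leaf entered; closest P0.

== RESULT ==
7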